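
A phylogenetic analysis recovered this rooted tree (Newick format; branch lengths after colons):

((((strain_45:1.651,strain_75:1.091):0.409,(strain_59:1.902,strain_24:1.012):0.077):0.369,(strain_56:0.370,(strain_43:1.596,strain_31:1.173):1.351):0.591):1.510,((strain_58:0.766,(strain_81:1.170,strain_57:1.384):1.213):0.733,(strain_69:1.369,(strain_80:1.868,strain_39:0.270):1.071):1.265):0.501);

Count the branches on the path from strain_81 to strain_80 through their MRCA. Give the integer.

The MRCA of strain_81 and strain_80 is the node subtending ((strain_58,(strain_81,strain_57)),(strain_69,(strain_80,strain_39))).
From strain_81 up to that node: 3 branches. From strain_80 up to the same node: 3 branches. Total: 3 + 3 = 6.

6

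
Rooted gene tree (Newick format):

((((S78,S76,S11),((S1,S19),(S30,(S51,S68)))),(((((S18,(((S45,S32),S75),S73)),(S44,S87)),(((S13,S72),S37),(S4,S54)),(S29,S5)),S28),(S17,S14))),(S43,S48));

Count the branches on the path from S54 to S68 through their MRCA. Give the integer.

The MRCA of S54 and S68 is the node subtending (((S78,S76,S11),((S1,S19),(S30,(S51,S68)))),(((((S18,(((S45,S32),S75),S73)),(S44,S87)),(((S13,S72),S37),(S4,S54)),(S29,S5)),S28),(S17,S14))).
From S54 up to that node: 6 branches. From S68 up to the same node: 5 branches. Total: 6 + 5 = 11.

11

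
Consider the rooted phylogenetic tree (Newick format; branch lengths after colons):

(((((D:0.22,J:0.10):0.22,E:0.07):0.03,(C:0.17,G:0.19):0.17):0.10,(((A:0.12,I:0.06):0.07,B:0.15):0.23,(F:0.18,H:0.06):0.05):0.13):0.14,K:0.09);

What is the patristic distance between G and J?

0.71

The path runs G → … → MRCA → … → J; the MRCA is the node subtending (((D,J),E),(C,G)).
Branch lengths along that path: 0.19 + 0.17 + 0.03 + 0.22 + 0.10 = 0.71.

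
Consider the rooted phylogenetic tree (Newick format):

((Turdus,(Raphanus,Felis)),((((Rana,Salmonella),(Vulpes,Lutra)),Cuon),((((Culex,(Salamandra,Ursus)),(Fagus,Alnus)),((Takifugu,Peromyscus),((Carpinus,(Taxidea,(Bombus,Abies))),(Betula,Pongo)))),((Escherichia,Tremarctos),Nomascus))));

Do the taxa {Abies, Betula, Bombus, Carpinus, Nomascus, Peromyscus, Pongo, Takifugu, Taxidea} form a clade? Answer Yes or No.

No

The MRCA of the listed taxa subtends ((((Culex,(Salamandra,Ursus)),(Fagus,Alnus)),((Takifugu,Peromyscus),((Carpinus,(Taxidea,(Bombus,Abies))),(Betula,Pongo)))),((Escherichia,Tremarctos),Nomascus)).
That clade also contains Alnus, Culex, Escherichia, Fagus, Salamandra, Tremarctos, Ursus, which are not in the proposed group, so the group is not monophyletic.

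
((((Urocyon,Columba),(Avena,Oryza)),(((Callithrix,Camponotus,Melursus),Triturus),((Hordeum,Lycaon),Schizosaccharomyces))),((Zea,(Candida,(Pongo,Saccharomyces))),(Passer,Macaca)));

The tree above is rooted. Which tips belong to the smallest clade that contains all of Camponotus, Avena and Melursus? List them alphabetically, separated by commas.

Avena, Callithrix, Camponotus, Columba, Hordeum, Lycaon, Melursus, Oryza, Schizosaccharomyces, Triturus, Urocyon

Tracing Camponotus: it sits inside (Callithrix,Camponotus,Melursus).
Tracing Avena: it sits inside (Avena,Oryza).
Tracing Melursus: it sits inside (Callithrix,Camponotus,Melursus).
The smallest clade enclosing all 3 is (((Urocyon,Columba),(Avena,Oryza)),(((Callithrix,Camponotus,Melursus),Triturus),((Hordeum,Lycaon),Schizosaccharomyces))); the answer is its 11 terminal taxa in alphabetical order.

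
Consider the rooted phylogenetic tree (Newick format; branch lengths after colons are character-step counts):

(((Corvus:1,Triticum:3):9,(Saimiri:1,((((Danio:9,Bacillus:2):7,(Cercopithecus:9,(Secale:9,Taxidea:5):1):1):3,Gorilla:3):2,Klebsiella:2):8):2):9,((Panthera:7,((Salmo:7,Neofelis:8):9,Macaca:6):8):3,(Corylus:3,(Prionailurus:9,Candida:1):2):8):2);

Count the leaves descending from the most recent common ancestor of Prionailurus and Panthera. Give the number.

7

The MRCA of Prionailurus and Panthera is the node subtending ((Panthera,((Salmo,Neofelis),Macaca)),(Corylus,(Prionailurus,Candida))).
That clade contains 7 terminal taxa: Candida, Corylus, Macaca, Neofelis, Panthera, Prionailurus, Salmo.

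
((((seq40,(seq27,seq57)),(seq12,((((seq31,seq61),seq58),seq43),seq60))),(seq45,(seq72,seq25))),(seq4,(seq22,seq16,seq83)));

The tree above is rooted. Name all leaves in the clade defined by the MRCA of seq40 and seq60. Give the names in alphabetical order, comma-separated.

Tracing seq40: it sits inside (seq40,(seq27,seq57)).
Tracing seq60: it sits inside ((((seq31,seq61),seq58),seq43),seq60).
The smallest clade enclosing both is ((seq40,(seq27,seq57)),(seq12,((((seq31,seq61),seq58),seq43),seq60))); the answer is its 9 terminal taxa in alphabetical order.

seq12, seq27, seq31, seq40, seq43, seq57, seq58, seq60, seq61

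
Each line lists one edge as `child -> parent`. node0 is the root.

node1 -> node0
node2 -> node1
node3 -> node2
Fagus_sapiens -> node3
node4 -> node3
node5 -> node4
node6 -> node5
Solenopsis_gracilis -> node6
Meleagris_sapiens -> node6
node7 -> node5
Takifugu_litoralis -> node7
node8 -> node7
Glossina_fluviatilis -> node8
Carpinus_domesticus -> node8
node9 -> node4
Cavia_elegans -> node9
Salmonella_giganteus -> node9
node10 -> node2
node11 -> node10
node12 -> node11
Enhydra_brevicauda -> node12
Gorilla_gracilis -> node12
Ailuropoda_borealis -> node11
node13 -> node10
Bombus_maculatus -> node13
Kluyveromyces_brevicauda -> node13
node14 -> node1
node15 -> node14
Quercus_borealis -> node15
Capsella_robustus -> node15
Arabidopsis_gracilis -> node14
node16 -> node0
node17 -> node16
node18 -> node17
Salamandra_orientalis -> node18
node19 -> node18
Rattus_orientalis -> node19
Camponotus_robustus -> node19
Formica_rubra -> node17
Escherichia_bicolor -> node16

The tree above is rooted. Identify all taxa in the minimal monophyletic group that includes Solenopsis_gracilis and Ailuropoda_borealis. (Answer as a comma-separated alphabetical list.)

Tracing Solenopsis_gracilis: it sits inside (Solenopsis_gracilis,Meleagris_sapiens).
Tracing Ailuropoda_borealis: it sits inside ((Enhydra_brevicauda,Gorilla_gracilis),Ailuropoda_borealis).
The smallest clade enclosing both is ((Fagus_sapiens,(((Solenopsis_gracilis,Meleagris_sapiens),(Takifugu_litoralis,(Glossina_fluviatilis,Carpinus_domesticus))),(Cavia_elegans,Salmonella_giganteus))),(((Enhydra_brevicauda,Gorilla_gracilis),Ailuropoda_borealis),(Bombus_maculatus,Kluyveromyces_brevicauda))); the answer is its 13 terminal taxa in alphabetical order.

Ailuropoda_borealis, Bombus_maculatus, Carpinus_domesticus, Cavia_elegans, Enhydra_brevicauda, Fagus_sapiens, Glossina_fluviatilis, Gorilla_gracilis, Kluyveromyces_brevicauda, Meleagris_sapiens, Salmonella_giganteus, Solenopsis_gracilis, Takifugu_litoralis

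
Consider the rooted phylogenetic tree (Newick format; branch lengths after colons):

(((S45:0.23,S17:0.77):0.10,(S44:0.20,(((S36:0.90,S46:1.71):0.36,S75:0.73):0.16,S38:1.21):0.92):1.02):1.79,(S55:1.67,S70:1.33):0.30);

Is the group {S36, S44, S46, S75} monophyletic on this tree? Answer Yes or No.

No

The MRCA of the listed taxa subtends (S44,(((S36,S46),S75),S38)).
That clade also contains S38, which is not in the proposed group, so the group is not monophyletic.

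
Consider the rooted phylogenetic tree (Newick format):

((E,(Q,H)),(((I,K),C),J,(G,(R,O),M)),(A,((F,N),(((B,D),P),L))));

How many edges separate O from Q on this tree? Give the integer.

The MRCA of O and Q is the root of the tree.
From O up to that node: 4 branches. From Q up to the same node: 3 branches. Total: 4 + 3 = 7.

7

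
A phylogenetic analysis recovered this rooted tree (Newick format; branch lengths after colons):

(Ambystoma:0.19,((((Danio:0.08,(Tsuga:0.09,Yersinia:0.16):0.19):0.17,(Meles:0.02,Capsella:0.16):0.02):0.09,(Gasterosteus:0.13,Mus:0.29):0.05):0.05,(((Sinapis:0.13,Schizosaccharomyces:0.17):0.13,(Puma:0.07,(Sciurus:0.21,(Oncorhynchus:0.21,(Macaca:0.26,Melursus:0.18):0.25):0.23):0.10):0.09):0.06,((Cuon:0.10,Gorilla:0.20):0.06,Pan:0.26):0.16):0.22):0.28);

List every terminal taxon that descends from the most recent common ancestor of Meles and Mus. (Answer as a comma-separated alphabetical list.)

Tracing Meles: it sits inside (Meles,Capsella).
Tracing Mus: it sits inside (Gasterosteus,Mus).
The smallest clade enclosing both is (((Danio,(Tsuga,Yersinia)),(Meles,Capsella)),(Gasterosteus,Mus)); the answer is its 7 terminal taxa in alphabetical order.

Capsella, Danio, Gasterosteus, Meles, Mus, Tsuga, Yersinia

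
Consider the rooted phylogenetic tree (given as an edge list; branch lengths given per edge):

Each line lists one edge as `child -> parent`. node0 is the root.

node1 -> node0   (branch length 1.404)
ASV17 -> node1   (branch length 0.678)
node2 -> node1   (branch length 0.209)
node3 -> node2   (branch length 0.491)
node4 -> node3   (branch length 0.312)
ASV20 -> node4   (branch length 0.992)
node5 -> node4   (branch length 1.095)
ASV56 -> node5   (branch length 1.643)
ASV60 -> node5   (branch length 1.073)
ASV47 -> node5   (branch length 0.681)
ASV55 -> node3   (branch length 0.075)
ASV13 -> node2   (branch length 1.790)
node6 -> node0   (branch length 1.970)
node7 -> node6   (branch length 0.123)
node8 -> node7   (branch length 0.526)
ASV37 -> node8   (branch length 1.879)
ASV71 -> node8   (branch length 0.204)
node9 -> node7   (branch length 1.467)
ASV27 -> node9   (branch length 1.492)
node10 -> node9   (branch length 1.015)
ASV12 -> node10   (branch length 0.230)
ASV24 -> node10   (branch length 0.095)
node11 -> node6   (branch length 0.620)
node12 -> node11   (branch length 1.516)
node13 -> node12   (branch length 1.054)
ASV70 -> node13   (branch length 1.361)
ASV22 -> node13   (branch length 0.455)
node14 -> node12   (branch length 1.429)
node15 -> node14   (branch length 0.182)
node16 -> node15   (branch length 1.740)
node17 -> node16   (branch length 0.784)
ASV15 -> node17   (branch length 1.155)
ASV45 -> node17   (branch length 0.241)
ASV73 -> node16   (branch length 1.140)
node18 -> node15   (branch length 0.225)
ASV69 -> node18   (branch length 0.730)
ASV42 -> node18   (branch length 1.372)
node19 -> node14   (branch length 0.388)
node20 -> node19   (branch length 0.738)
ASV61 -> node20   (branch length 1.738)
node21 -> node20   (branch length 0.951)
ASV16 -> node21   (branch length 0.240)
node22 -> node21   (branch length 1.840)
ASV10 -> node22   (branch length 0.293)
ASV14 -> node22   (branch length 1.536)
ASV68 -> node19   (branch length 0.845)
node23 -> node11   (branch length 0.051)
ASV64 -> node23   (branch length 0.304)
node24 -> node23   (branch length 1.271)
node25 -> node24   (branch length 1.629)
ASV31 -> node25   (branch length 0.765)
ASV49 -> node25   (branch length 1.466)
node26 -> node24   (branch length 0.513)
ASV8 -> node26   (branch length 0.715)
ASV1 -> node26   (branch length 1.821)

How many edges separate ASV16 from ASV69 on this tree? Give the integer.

The MRCA of ASV16 and ASV69 is the node subtending ((((ASV15,ASV45),ASV73),(ASV69,ASV42)),((ASV61,(ASV16,(ASV10,ASV14))),ASV68)).
From ASV16 up to that node: 4 branches. From ASV69 up to the same node: 3 branches. Total: 4 + 3 = 7.

7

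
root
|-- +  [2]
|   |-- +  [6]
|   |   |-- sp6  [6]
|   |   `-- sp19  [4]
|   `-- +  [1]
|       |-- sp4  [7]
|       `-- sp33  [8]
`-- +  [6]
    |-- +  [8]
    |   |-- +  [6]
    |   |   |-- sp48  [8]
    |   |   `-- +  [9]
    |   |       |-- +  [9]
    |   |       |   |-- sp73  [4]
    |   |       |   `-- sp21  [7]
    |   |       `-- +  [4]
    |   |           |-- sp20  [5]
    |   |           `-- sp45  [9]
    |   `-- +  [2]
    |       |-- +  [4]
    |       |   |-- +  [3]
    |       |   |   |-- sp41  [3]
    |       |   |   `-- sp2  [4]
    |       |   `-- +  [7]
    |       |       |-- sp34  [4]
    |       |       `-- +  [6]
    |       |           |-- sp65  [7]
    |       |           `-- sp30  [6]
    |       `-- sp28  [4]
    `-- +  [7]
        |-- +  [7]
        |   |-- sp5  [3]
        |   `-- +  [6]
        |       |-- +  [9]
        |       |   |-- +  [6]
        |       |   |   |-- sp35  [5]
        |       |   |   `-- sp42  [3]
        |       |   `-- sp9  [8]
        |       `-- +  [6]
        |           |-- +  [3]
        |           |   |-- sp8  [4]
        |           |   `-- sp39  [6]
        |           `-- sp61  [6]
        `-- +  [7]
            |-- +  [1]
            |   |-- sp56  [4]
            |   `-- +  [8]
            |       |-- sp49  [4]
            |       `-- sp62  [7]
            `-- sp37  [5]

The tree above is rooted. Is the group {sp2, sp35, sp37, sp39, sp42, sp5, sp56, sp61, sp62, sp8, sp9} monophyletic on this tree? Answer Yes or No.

No

The MRCA of the listed taxa subtends (((sp48,((sp73,sp21),(sp20,sp45))),(((sp41,sp2),(sp34,(sp65,sp30))),sp28)),((sp5,(((sp35,sp42),sp9),((sp8,sp39),sp61))),((sp56,(sp49,sp62)),sp37))).
That clade also contains sp20, sp21, sp28, sp30, sp34, sp41, sp45, sp48, sp49, sp65, sp73, which are not in the proposed group, so the group is not monophyletic.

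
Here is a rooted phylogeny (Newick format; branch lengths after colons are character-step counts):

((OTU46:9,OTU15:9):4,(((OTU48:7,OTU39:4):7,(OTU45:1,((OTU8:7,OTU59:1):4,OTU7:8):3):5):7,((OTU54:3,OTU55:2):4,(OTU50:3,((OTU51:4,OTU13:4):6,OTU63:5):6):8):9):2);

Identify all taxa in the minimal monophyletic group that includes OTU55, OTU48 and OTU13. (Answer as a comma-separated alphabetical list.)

OTU13, OTU39, OTU45, OTU48, OTU50, OTU51, OTU54, OTU55, OTU59, OTU63, OTU7, OTU8

Tracing OTU55: it sits inside (OTU54,OTU55).
Tracing OTU48: it sits inside (OTU48,OTU39).
Tracing OTU13: it sits inside (OTU51,OTU13).
The smallest clade enclosing all 3 is (((OTU48,OTU39),(OTU45,((OTU8,OTU59),OTU7))),((OTU54,OTU55),(OTU50,((OTU51,OTU13),OTU63)))); the answer is its 12 terminal taxa in alphabetical order.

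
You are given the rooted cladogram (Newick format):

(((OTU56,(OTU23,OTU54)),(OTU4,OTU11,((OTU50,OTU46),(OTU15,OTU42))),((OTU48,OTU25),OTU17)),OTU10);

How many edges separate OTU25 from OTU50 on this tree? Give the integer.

The MRCA of OTU25 and OTU50 is the node subtending ((OTU56,(OTU23,OTU54)),(OTU4,OTU11,((OTU50,OTU46),(OTU15,OTU42))),((OTU48,OTU25),OTU17)).
From OTU25 up to that node: 3 branches. From OTU50 up to the same node: 4 branches. Total: 3 + 4 = 7.

7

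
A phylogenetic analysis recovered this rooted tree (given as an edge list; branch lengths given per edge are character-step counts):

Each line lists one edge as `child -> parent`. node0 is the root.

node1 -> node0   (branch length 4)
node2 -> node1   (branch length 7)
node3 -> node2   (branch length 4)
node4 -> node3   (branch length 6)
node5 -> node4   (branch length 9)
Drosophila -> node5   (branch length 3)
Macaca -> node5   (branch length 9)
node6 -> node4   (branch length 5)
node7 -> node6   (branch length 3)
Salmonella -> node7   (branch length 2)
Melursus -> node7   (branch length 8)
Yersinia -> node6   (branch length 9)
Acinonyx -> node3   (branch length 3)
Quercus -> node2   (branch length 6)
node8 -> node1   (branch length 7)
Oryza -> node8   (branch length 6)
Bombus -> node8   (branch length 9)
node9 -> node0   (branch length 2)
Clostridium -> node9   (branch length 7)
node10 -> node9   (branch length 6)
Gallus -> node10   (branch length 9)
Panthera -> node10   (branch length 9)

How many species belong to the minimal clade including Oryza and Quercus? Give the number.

The MRCA of Oryza and Quercus is the node subtending (((((Drosophila,Macaca),((Salmonella,Melursus),Yersinia)),Acinonyx),Quercus),(Oryza,Bombus)).
That clade contains 9 terminal taxa: Acinonyx, Bombus, Drosophila, Macaca, Melursus, Oryza, Quercus, Salmonella, Yersinia.

9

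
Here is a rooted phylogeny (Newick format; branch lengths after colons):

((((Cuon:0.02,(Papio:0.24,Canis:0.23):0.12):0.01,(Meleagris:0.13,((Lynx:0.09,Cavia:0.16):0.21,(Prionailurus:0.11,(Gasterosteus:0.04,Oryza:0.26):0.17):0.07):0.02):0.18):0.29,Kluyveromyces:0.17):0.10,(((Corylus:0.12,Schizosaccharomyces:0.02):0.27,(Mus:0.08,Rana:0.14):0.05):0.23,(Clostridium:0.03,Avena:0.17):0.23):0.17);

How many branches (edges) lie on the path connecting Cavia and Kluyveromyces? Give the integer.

6

The MRCA of Cavia and Kluyveromyces is the node subtending (((Cuon,(Papio,Canis)),(Meleagris,((Lynx,Cavia),(Prionailurus,(Gasterosteus,Oryza))))),Kluyveromyces).
From Cavia up to that node: 5 branches. From Kluyveromyces up to the same node: 1 branch. Total: 5 + 1 = 6.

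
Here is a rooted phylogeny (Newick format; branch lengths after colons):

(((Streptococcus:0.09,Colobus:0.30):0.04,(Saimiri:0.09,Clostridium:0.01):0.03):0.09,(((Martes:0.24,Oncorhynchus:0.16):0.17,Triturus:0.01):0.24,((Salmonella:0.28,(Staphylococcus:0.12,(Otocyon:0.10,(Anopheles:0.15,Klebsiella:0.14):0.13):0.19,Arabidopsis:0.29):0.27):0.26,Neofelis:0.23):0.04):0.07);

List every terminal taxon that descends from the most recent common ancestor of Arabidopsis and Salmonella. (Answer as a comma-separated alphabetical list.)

Tracing Arabidopsis: it sits inside (Staphylococcus,(Otocyon,(Anopheles,Klebsiella)),Arabidopsis).
Tracing Salmonella: it sits inside (Salmonella,(Staphylococcus,(Otocyon,(Anopheles,Klebsiella)),Arabidopsis)).
The smallest clade enclosing both is (Salmonella,(Staphylococcus,(Otocyon,(Anopheles,Klebsiella)),Arabidopsis)); the answer is its 6 terminal taxa in alphabetical order.

Anopheles, Arabidopsis, Klebsiella, Otocyon, Salmonella, Staphylococcus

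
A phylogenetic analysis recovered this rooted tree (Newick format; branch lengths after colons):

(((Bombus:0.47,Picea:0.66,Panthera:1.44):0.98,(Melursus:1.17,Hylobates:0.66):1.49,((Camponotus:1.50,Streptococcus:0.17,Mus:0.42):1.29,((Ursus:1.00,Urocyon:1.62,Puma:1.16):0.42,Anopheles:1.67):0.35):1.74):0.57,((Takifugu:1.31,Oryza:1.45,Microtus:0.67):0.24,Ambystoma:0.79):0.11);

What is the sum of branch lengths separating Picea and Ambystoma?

The path runs Picea → … → MRCA → … → Ambystoma; the MRCA is the root of the tree.
Branch lengths along that path: 0.66 + 0.98 + 0.57 + 0.11 + 0.79 = 3.11.

3.11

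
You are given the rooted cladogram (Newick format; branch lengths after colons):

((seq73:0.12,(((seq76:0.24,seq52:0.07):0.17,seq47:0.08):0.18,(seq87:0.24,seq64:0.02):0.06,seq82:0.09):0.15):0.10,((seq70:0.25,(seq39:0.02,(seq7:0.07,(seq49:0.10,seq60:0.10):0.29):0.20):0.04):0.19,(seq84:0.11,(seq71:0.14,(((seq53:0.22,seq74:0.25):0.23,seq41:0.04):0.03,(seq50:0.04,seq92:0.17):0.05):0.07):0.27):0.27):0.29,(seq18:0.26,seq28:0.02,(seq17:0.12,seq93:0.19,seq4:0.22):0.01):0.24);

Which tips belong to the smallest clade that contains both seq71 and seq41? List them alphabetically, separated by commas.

seq41, seq50, seq53, seq71, seq74, seq92

Tracing seq71: it sits inside (seq71,(((seq53,seq74),seq41),(seq50,seq92))).
Tracing seq41: it sits inside ((seq53,seq74),seq41).
The smallest clade enclosing both is (seq71,(((seq53,seq74),seq41),(seq50,seq92))); the answer is its 6 terminal taxa in alphabetical order.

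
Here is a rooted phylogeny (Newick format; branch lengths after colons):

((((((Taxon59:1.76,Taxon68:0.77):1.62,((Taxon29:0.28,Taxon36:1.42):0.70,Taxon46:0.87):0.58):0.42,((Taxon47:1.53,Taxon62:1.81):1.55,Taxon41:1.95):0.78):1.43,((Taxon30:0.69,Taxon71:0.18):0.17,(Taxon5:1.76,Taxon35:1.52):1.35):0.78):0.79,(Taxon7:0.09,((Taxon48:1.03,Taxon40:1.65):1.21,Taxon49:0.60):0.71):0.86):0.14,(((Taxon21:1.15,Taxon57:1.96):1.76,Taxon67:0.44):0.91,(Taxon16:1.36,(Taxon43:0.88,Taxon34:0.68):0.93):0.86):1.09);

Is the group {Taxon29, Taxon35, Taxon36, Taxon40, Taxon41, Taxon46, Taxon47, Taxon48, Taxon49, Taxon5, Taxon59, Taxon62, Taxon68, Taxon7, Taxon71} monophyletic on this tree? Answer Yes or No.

The MRCA of the listed taxa subtends (((((Taxon59,Taxon68),((Taxon29,Taxon36),Taxon46)),((Taxon47,Taxon62),Taxon41)),((Taxon30,Taxon71),(Taxon5,Taxon35))),(Taxon7,((Taxon48,Taxon40),Taxon49))).
That clade also contains Taxon30, which is not in the proposed group, so the group is not monophyletic.

No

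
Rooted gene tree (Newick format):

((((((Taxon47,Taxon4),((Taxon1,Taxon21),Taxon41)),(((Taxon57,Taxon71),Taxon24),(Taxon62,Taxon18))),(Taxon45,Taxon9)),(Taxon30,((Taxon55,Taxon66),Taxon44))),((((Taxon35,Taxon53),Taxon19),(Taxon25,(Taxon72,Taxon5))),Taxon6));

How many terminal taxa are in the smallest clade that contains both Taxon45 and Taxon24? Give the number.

12

The MRCA of Taxon45 and Taxon24 is the node subtending ((((Taxon47,Taxon4),((Taxon1,Taxon21),Taxon41)),(((Taxon57,Taxon71),Taxon24),(Taxon62,Taxon18))),(Taxon45,Taxon9)).
That clade contains 12 terminal taxa: Taxon1, Taxon18, Taxon21, Taxon24, Taxon4, Taxon41, Taxon45, Taxon47, Taxon57, Taxon62, Taxon71, Taxon9.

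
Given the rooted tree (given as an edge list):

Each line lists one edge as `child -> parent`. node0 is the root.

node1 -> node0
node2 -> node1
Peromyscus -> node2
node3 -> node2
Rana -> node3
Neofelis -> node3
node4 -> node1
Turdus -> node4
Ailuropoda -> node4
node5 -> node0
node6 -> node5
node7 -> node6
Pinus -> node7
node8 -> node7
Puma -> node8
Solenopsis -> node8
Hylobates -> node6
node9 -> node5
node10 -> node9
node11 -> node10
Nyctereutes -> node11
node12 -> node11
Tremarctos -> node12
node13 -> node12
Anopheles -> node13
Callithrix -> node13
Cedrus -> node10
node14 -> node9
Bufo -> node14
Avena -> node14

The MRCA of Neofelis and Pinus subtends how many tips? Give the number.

The MRCA of Neofelis and Pinus is the root, so the clade is the entire tree.
That clade contains 16 terminal taxa: Ailuropoda, Anopheles, Avena, Bufo, Callithrix, Cedrus, Hylobates, Neofelis, Nyctereutes, Peromyscus, Pinus, Puma, Rana, Solenopsis, Tremarctos, Turdus.

16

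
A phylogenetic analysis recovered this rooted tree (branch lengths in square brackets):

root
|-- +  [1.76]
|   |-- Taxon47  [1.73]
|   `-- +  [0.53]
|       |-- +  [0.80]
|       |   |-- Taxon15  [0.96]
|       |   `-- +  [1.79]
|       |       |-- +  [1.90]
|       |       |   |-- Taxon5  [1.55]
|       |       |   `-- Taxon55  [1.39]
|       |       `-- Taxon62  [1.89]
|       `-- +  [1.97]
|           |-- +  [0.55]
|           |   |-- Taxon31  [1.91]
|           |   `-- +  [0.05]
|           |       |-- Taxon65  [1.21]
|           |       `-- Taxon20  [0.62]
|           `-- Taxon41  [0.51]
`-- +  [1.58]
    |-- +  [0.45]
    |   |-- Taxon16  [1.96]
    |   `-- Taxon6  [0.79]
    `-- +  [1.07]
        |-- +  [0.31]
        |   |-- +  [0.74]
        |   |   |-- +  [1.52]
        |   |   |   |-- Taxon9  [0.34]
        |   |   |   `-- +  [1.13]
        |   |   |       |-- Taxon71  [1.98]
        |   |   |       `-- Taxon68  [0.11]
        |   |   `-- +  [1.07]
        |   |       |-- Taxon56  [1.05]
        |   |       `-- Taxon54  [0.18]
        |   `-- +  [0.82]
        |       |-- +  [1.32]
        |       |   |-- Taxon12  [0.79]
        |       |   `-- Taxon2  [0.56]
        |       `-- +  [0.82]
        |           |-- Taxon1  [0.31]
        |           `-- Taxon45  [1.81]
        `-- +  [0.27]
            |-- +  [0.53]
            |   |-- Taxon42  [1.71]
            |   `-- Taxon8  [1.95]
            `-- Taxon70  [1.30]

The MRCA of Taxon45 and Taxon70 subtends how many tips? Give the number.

12

The MRCA of Taxon45 and Taxon70 is the node subtending ((((Taxon9,(Taxon71,Taxon68)),(Taxon56,Taxon54)),((Taxon12,Taxon2),(Taxon1,Taxon45))),((Taxon42,Taxon8),Taxon70)).
That clade contains 12 terminal taxa: Taxon1, Taxon12, Taxon2, Taxon42, Taxon45, Taxon54, Taxon56, Taxon68, Taxon70, Taxon71, Taxon8, Taxon9.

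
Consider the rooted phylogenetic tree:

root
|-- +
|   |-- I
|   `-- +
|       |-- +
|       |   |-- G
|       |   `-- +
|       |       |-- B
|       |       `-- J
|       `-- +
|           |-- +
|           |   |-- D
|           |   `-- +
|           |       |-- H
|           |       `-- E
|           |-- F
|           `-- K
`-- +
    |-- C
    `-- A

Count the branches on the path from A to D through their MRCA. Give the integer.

7

The MRCA of A and D is the root of the tree.
From A up to that node: 2 branches. From D up to the same node: 5 branches. Total: 2 + 5 = 7.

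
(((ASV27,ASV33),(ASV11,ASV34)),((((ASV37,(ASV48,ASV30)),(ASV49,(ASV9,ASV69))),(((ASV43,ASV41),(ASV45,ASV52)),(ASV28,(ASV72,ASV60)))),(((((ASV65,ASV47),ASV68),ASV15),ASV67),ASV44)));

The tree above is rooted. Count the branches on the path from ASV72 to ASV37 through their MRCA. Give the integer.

The MRCA of ASV72 and ASV37 is the node subtending (((ASV37,(ASV48,ASV30)),(ASV49,(ASV9,ASV69))),(((ASV43,ASV41),(ASV45,ASV52)),(ASV28,(ASV72,ASV60)))).
From ASV72 up to that node: 4 branches. From ASV37 up to the same node: 3 branches. Total: 4 + 3 = 7.

7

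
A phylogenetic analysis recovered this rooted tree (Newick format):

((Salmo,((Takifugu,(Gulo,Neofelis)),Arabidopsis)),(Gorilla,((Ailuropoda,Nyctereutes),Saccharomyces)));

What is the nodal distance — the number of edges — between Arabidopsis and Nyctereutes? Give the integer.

7

The MRCA of Arabidopsis and Nyctereutes is the root of the tree.
From Arabidopsis up to that node: 3 branches. From Nyctereutes up to the same node: 4 branches. Total: 3 + 4 = 7.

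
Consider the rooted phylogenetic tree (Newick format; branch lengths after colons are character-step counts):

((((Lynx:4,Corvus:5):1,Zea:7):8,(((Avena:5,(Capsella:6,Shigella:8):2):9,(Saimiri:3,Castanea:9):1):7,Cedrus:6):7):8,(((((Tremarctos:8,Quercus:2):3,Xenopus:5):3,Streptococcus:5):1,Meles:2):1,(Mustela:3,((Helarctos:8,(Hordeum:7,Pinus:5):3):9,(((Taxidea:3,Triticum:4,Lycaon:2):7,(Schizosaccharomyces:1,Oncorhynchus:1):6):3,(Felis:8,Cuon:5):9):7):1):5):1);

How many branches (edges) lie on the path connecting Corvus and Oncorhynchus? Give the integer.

11

The MRCA of Corvus and Oncorhynchus is the root of the tree.
From Corvus up to that node: 4 branches. From Oncorhynchus up to the same node: 7 branches. Total: 4 + 7 = 11.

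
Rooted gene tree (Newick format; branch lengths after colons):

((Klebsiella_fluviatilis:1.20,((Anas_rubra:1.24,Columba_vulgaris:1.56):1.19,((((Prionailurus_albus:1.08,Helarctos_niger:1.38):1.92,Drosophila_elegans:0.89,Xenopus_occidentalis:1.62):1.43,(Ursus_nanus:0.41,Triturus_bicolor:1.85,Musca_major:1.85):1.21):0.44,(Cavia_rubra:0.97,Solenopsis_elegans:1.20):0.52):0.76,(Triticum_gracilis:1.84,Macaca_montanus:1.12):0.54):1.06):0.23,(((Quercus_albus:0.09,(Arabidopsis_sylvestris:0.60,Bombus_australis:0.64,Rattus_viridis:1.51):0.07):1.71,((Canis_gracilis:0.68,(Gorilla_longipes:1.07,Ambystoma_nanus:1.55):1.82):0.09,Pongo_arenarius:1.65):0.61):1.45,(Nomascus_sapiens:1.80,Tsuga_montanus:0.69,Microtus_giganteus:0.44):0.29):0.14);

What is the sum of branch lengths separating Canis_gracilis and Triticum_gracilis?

The path runs Canis_gracilis → … → MRCA → … → Triticum_gracilis; the MRCA is the root of the tree.
Branch lengths along that path: 0.68 + 0.09 + 0.61 + 1.45 + 0.14 + 0.23 + 1.06 + 0.54 + 1.84 = 6.64.

6.64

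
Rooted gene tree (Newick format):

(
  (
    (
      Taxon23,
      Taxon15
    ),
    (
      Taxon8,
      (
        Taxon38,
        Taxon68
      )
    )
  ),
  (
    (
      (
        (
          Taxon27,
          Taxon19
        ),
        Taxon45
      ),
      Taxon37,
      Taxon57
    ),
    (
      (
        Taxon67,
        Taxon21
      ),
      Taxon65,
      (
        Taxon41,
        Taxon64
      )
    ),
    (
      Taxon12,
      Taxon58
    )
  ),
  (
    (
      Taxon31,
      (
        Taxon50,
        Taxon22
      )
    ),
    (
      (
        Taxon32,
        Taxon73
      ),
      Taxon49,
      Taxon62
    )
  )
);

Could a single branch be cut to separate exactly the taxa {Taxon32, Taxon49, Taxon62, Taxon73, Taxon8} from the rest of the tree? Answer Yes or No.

No

The MRCA of the listed taxa is the root, so the smallest clade containing them is the whole tree.
That clade also contains Taxon12, Taxon15, Taxon19, Taxon21, Taxon22, Taxon23, Taxon27, Taxon31, Taxon37, Taxon38, Taxon41, Taxon45, Taxon50, Taxon57, Taxon58, Taxon64, Taxon65, Taxon67, Taxon68, which are not in the proposed group, so the group is not monophyletic.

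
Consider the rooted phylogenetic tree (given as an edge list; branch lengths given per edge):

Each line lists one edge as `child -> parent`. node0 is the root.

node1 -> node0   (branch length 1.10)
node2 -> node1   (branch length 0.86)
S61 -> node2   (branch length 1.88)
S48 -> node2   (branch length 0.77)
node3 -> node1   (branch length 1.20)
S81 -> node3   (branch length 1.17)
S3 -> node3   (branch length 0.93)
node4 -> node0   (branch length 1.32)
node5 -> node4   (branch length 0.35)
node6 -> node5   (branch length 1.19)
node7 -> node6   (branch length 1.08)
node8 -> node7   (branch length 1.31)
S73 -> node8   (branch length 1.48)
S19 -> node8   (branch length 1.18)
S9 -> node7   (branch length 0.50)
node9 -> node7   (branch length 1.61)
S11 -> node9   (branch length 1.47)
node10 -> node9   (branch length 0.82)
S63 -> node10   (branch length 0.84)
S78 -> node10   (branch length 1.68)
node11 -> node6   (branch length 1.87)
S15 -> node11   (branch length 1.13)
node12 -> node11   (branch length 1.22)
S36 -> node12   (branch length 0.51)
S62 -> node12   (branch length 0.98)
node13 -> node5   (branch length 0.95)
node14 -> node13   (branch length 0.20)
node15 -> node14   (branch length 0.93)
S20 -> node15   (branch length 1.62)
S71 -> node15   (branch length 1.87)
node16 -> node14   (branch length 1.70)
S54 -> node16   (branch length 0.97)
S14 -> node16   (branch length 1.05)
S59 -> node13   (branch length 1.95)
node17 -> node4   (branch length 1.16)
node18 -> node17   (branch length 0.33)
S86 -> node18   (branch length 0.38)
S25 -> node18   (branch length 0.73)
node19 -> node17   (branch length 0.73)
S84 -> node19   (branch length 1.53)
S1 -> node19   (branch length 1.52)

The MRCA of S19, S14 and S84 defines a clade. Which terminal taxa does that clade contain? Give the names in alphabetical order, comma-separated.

Tracing S19: it sits inside (S73,S19).
Tracing S14: it sits inside (S54,S14).
Tracing S84: it sits inside (S84,S1).
The smallest clade enclosing all 3 is (((((S73,S19),S9,(S11,(S63,S78))),(S15,(S36,S62))),(((S20,S71),(S54,S14)),S59)),((S86,S25),(S84,S1))); the answer is its 18 terminal taxa in alphabetical order.

S1, S11, S14, S15, S19, S20, S25, S36, S54, S59, S62, S63, S71, S73, S78, S84, S86, S9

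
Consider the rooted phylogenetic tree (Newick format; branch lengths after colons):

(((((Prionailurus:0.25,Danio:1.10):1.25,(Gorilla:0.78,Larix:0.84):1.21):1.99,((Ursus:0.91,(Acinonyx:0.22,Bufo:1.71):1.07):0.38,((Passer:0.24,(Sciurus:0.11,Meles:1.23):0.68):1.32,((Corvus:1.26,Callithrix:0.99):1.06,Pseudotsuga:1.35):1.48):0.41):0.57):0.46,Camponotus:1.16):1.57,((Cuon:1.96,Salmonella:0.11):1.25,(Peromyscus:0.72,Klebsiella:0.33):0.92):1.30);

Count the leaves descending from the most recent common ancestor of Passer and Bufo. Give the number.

The MRCA of Passer and Bufo is the node subtending ((Ursus,(Acinonyx,Bufo)),((Passer,(Sciurus,Meles)),((Corvus,Callithrix),Pseudotsuga))).
That clade contains 9 terminal taxa: Acinonyx, Bufo, Callithrix, Corvus, Meles, Passer, Pseudotsuga, Sciurus, Ursus.

9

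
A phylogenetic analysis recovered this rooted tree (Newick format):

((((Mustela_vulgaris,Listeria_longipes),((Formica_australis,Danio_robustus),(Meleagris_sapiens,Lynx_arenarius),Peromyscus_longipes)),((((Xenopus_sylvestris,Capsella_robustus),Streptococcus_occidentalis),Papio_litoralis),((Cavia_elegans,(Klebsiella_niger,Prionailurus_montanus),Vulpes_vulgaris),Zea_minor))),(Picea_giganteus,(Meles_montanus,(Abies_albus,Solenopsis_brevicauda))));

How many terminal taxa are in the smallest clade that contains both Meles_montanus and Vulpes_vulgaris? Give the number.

20

The MRCA of Meles_montanus and Vulpes_vulgaris is the root, so the clade is the entire tree.
That clade contains 20 terminal taxa: Abies_albus, Capsella_robustus, Cavia_elegans, Danio_robustus, Formica_australis, Klebsiella_niger, Listeria_longipes, Lynx_arenarius, Meleagris_sapiens, Meles_montanus, Mustela_vulgaris, Papio_litoralis, Peromyscus_longipes, Picea_giganteus, Prionailurus_montanus, Solenopsis_brevicauda, Streptococcus_occidentalis, Vulpes_vulgaris, Xenopus_sylvestris, Zea_minor.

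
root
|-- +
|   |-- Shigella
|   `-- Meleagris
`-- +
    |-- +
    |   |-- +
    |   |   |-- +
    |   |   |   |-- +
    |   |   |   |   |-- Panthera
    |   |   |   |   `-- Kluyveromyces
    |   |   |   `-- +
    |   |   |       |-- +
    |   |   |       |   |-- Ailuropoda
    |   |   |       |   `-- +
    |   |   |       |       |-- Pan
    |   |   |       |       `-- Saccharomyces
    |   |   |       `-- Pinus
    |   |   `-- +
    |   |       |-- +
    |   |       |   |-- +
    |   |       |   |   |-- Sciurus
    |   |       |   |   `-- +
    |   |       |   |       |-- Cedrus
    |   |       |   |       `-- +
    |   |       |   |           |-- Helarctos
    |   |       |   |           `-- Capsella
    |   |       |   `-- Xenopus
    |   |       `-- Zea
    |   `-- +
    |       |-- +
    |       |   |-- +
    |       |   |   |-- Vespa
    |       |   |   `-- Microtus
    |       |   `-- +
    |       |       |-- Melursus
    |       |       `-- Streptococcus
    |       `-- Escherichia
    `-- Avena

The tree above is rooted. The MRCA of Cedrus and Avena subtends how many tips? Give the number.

The MRCA of Cedrus and Avena is the node subtending (((((Panthera,Kluyveromyces),((Ailuropoda,(Pan,Saccharomyces)),Pinus)),(((Sciurus,(Cedrus,(Helarctos,Capsella))),Xenopus),Zea)),(((Vespa,Microtus),(Melursus,Streptococcus)),Escherichia)),Avena).
That clade contains 18 terminal taxa: Ailuropoda, Avena, Capsella, Cedrus, Escherichia, Helarctos, Kluyveromyces, Melursus, Microtus, Pan, Panthera, Pinus, Saccharomyces, Sciurus, Streptococcus, Vespa, Xenopus, Zea.

18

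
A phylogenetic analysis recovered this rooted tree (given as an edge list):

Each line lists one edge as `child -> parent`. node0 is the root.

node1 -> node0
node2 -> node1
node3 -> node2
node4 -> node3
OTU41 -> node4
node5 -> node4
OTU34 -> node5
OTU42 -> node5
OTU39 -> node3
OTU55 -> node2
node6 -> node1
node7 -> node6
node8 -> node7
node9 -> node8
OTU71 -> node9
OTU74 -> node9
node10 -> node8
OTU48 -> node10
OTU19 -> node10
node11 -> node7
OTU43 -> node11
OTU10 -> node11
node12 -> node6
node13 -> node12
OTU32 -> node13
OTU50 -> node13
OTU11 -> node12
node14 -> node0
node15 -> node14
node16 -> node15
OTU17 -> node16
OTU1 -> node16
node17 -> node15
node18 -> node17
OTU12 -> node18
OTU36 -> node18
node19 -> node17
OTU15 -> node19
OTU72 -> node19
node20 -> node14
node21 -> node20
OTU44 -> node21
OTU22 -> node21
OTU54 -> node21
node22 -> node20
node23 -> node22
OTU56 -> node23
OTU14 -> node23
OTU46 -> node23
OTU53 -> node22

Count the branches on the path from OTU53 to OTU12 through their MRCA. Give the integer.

The MRCA of OTU53 and OTU12 is the node subtending (((OTU17,OTU1),((OTU12,OTU36),(OTU15,OTU72))),((OTU44,OTU22,OTU54),((OTU56,OTU14,OTU46),OTU53))).
From OTU53 up to that node: 3 branches. From OTU12 up to the same node: 4 branches. Total: 3 + 4 = 7.

7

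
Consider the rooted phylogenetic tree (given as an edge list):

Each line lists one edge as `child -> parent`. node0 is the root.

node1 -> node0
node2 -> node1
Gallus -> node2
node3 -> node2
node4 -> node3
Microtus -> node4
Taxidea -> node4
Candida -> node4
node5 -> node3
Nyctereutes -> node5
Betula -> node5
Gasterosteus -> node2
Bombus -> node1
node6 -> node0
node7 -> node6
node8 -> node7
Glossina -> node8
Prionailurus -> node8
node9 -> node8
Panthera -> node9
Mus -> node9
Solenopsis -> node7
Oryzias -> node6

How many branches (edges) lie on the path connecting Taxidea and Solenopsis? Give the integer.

8

The MRCA of Taxidea and Solenopsis is the root of the tree.
From Taxidea up to that node: 5 branches. From Solenopsis up to the same node: 3 branches. Total: 5 + 3 = 8.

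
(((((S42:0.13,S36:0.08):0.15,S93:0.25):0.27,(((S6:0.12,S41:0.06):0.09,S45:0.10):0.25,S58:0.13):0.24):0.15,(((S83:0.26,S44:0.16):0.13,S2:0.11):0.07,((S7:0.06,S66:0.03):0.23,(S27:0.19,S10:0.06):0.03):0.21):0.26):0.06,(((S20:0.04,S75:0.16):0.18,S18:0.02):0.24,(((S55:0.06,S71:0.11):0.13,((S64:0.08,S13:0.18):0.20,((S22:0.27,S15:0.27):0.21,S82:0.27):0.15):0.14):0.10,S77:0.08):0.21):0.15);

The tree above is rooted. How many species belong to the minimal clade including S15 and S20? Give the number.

The MRCA of S15 and S20 is the node subtending (((S20,S75),S18),(((S55,S71),((S64,S13),((S22,S15),S82))),S77)).
That clade contains 11 terminal taxa: S13, S15, S18, S20, S22, S55, S64, S71, S75, S77, S82.

11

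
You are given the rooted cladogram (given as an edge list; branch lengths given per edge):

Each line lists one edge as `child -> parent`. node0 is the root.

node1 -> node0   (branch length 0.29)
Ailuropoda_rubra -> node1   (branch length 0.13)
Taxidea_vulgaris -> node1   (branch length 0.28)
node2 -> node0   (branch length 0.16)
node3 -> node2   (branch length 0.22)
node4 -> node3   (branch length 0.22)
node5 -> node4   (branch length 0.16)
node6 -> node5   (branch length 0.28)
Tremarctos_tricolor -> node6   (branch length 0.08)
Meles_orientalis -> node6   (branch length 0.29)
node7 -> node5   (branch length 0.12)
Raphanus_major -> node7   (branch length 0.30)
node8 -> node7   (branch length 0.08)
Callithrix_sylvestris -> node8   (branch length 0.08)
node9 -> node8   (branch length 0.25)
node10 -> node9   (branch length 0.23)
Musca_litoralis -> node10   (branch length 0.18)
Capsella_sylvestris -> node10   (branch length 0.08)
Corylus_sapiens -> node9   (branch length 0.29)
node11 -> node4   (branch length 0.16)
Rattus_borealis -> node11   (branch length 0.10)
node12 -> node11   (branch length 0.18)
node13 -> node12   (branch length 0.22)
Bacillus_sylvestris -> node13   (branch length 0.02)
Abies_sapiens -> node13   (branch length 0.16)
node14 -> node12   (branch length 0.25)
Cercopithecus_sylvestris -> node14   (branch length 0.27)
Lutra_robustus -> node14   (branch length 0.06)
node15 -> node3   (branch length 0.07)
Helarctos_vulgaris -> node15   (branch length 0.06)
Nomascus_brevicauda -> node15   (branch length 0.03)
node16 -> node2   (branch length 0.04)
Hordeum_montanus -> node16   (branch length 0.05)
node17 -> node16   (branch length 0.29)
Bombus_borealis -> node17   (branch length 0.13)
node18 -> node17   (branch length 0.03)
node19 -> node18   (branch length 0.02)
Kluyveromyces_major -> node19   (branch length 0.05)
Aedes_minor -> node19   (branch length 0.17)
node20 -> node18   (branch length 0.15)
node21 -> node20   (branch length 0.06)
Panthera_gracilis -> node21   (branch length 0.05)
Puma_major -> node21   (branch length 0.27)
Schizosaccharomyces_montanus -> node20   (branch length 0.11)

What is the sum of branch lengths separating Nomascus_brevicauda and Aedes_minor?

The path runs Nomascus_brevicauda → … → MRCA → … → Aedes_minor; the MRCA is the node subtending (((((Tremarctos_tricolor,Meles_orientalis),(Raphanus_major,(Callithrix_sylvestris,((Musca_litoralis,Capsella_sylvestris),Corylus_sapiens)))),(Rattus_borealis,((Bacillus_sylvestris,Abies_sapiens),(Cercopithecus_sylvestris,Lutra_robustus)))),(Helarctos_vulgaris,Nomascus_brevicauda)),(Hordeum_montanus,(Bombus_borealis,((Kluyveromyces_major,Aedes_minor),((Panthera_gracilis,Puma_major),Schizosaccharomyces_montanus))))).
Branch lengths along that path: 0.03 + 0.07 + 0.22 + 0.04 + 0.29 + 0.03 + 0.02 + 0.17 = 0.87.

0.87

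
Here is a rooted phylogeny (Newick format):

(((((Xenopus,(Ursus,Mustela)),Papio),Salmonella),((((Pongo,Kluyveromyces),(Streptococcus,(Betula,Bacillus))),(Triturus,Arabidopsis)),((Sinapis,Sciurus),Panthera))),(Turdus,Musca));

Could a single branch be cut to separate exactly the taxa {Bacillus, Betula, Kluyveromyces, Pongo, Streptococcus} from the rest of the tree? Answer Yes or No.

The most recent common ancestor of these taxa subtends ((Pongo,Kluyveromyces),(Streptococcus,(Betula,Bacillus))).
That clade has exactly 5 tips — every listed taxon and nothing else — so the group is monophyletic.

Yes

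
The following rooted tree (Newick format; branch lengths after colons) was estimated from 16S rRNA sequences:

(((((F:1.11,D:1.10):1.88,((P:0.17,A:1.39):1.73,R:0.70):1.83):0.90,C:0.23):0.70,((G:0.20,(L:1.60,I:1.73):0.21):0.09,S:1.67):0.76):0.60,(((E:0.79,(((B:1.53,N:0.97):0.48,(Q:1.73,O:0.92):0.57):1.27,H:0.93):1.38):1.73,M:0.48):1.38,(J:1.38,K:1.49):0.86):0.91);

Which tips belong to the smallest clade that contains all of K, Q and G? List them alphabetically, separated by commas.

A, B, C, D, E, F, G, H, I, J, K, L, M, N, O, P, Q, R, S

Tracing K: it sits inside (J,K).
Tracing Q: it sits inside (Q,O).
Tracing G: it sits inside (G,(L,I)).
The smallest clade enclosing all 3 is the whole tree (their MRCA is the root), so the answer is all 19 tips in alphabetical order.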